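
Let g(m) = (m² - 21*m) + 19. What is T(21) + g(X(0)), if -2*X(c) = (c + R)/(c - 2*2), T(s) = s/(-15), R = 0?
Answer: 88/5 ≈ 17.600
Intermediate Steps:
T(s) = -s/15 (T(s) = s*(-1/15) = -s/15)
X(c) = -c/(2*(-4 + c)) (X(c) = -(c + 0)/(2*(c - 2*2)) = -c/(2*(c - 4)) = -c/(2*(-4 + c)))
g(m) = 19 + m² - 21*m
T(21) + g(X(0)) = -1/15*21 + (19 + (-1*0/(-8 + 2*0))² - (-21)*0/(-8 + 2*0)) = -7/5 + (19 + (-1*0/(-8 + 0))² - (-21)*0/(-8 + 0)) = -7/5 + (19 + (-1*0/(-8))² - (-21)*0/(-8)) = -7/5 + (19 + (-1*0*(-⅛))² - (-21)*0*(-1)/8) = -7/5 + (19 + 0² - 21*0) = -7/5 + (19 + 0 + 0) = -7/5 + 19 = 88/5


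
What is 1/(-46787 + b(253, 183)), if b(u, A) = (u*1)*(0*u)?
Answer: -1/46787 ≈ -2.1373e-5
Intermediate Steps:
b(u, A) = 0 (b(u, A) = u*0 = 0)
1/(-46787 + b(253, 183)) = 1/(-46787 + 0) = 1/(-46787) = -1/46787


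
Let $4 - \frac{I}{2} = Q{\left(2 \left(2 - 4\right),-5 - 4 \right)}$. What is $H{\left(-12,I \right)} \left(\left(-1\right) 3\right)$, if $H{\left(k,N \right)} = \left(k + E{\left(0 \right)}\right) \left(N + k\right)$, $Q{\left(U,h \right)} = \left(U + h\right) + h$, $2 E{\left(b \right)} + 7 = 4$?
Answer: $1620$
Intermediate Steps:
$E{\left(b \right)} = - \frac{3}{2}$ ($E{\left(b \right)} = - \frac{7}{2} + \frac{1}{2} \cdot 4 = - \frac{7}{2} + 2 = - \frac{3}{2}$)
$Q{\left(U,h \right)} = U + 2 h$
$I = 52$ ($I = 8 - 2 \left(2 \left(2 - 4\right) + 2 \left(-5 - 4\right)\right) = 8 - 2 \left(2 \left(-2\right) + 2 \left(-5 - 4\right)\right) = 8 - 2 \left(-4 + 2 \left(-9\right)\right) = 8 - 2 \left(-4 - 18\right) = 8 - -44 = 8 + 44 = 52$)
$H{\left(k,N \right)} = \left(- \frac{3}{2} + k\right) \left(N + k\right)$ ($H{\left(k,N \right)} = \left(k - \frac{3}{2}\right) \left(N + k\right) = \left(- \frac{3}{2} + k\right) \left(N + k\right)$)
$H{\left(-12,I \right)} \left(\left(-1\right) 3\right) = \left(\left(-12\right)^{2} - 78 - -18 + 52 \left(-12\right)\right) \left(\left(-1\right) 3\right) = \left(144 - 78 + 18 - 624\right) \left(-3\right) = \left(-540\right) \left(-3\right) = 1620$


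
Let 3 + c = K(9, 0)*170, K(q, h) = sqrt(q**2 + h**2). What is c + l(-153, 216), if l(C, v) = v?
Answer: 1743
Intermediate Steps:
K(q, h) = sqrt(h**2 + q**2)
c = 1527 (c = -3 + sqrt(0**2 + 9**2)*170 = -3 + sqrt(0 + 81)*170 = -3 + sqrt(81)*170 = -3 + 9*170 = -3 + 1530 = 1527)
c + l(-153, 216) = 1527 + 216 = 1743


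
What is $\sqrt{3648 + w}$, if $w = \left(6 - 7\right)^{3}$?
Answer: $\sqrt{3647} \approx 60.39$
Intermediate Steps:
$w = -1$ ($w = \left(-1\right)^{3} = -1$)
$\sqrt{3648 + w} = \sqrt{3648 - 1} = \sqrt{3647}$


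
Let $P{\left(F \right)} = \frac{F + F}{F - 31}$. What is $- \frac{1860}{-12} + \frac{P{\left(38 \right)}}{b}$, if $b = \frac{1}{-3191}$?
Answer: $- \frac{241431}{7} \approx -34490.0$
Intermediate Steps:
$P{\left(F \right)} = \frac{2 F}{-31 + F}$
$b = - \frac{1}{3191} \approx -0.00031338$
$- \frac{1860}{-12} + \frac{P{\left(38 \right)}}{b} = - \frac{1860}{-12} + \frac{2 \cdot 38 \frac{1}{-31 + 38}}{- \frac{1}{3191}} = \left(-1860\right) \left(- \frac{1}{12}\right) + 2 \cdot 38 \cdot \frac{1}{7} \left(-3191\right) = 155 + 2 \cdot 38 \cdot \frac{1}{7} \left(-3191\right) = 155 + \frac{76}{7} \left(-3191\right) = 155 - \frac{242516}{7} = - \frac{241431}{7}$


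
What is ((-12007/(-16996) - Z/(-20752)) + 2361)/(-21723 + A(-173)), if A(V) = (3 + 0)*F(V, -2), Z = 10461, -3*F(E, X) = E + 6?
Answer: -208288501633/1900705645888 ≈ -0.10958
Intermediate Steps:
F(E, X) = -2 - E/3 (F(E, X) = -(E + 6)/3 = -(6 + E)/3 = -2 - E/3)
A(V) = -6 - V (A(V) = (3 + 0)*(-2 - V/3) = 3*(-2 - V/3) = -6 - V)
((-12007/(-16996) - Z/(-20752)) + 2361)/(-21723 + A(-173)) = ((-12007/(-16996) - 1*10461/(-20752)) + 2361)/(-21723 + (-6 - 1*(-173))) = ((-12007*(-1/16996) - 10461*(-1/20752)) + 2361)/(-21723 + (-6 + 173)) = ((12007/16996 + 10461/20752) + 2361)/(-21723 + 167) = (106741105/88175248 + 2361)/(-21556) = (208288501633/88175248)*(-1/21556) = -208288501633/1900705645888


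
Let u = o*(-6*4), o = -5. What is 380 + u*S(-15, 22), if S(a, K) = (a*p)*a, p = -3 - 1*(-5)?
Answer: 54380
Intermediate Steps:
p = 2 (p = -3 + 5 = 2)
u = 120 (u = -(-30)*4 = -5*(-24) = 120)
S(a, K) = 2*a² (S(a, K) = (a*2)*a = (2*a)*a = 2*a²)
380 + u*S(-15, 22) = 380 + 120*(2*(-15)²) = 380 + 120*(2*225) = 380 + 120*450 = 380 + 54000 = 54380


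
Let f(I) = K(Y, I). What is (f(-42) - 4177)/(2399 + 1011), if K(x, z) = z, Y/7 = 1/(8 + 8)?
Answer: -4219/3410 ≈ -1.2372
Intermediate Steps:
Y = 7/16 (Y = 7/(8 + 8) = 7/16 ≈ 0.43750)
f(I) = I
(f(-42) - 4177)/(2399 + 1011) = (-42 - 4177)/(2399 + 1011) = -4219/3410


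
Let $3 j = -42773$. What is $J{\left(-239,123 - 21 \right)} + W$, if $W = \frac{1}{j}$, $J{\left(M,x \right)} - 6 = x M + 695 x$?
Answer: $\frac{1989714411}{42773} \approx 46518.0$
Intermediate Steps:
$J{\left(M,x \right)} = 6 + 695 x + M x$ ($J{\left(M,x \right)} = 6 + \left(x M + 695 x\right) = 6 + \left(M x + 695 x\right) = 6 + \left(695 x + M x\right) = 6 + 695 x + M x$)
$j = - \frac{42773}{3}$ ($j = \frac{1}{3} \left(-42773\right) = - \frac{42773}{3} \approx -14258.0$)
$W = - \frac{3}{42773}$ ($W = \frac{1}{- \frac{42773}{3}} = - \frac{3}{42773} \approx -7.0138 \cdot 10^{-5}$)
$J{\left(-239,123 - 21 \right)} + W = \left(6 + 695 \left(123 - 21\right) - 239 \left(123 - 21\right)\right) - \frac{3}{42773} = \left(6 + 695 \cdot 102 - 24378\right) - \frac{3}{42773} = \left(6 + 70890 - 24378\right) - \frac{3}{42773} = 46518 - \frac{3}{42773} = \frac{1989714411}{42773}$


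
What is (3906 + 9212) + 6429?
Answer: 19547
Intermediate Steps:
(3906 + 9212) + 6429 = 13118 + 6429 = 19547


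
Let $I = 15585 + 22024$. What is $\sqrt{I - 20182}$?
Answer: $\sqrt{17427} \approx 132.01$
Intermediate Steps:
$I = 37609$
$\sqrt{I - 20182} = \sqrt{37609 - 20182} = \sqrt{17427}$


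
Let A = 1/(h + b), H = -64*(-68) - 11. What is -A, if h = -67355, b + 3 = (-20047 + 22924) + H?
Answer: 1/60140 ≈ 1.6628e-5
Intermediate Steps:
H = 4341 (H = 4352 - 11 = 4341)
b = 7215 (b = -3 + ((-20047 + 22924) + 4341) = -3 + (2877 + 4341) = -3 + 7218 = 7215)
A = -1/60140 (A = 1/(-67355 + 7215) = 1/(-60140) = -1/60140 ≈ -1.6628e-5)
-A = -1*(-1/60140) = 1/60140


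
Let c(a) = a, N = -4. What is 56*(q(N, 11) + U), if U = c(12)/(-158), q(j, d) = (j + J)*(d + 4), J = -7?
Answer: -730296/79 ≈ -9244.3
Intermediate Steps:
q(j, d) = (-7 + j)*(4 + d) (q(j, d) = (j - 7)*(d + 4) = (-7 + j)*(4 + d))
U = -6/79 (U = 12/(-158) = 12*(-1/158) = -6/79 ≈ -0.075949)
56*(q(N, 11) + U) = 56*((-28 - 7*11 + 4*(-4) + 11*(-4)) - 6/79) = 56*((-28 - 77 - 16 - 44) - 6/79) = 56*(-165 - 6/79) = 56*(-13041/79) = -730296/79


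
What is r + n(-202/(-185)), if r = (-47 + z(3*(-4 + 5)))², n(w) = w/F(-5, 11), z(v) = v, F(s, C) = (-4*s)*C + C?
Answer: 82735162/42735 ≈ 1936.0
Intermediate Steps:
F(s, C) = C - 4*C*s (F(s, C) = -4*C*s + C = C - 4*C*s)
n(w) = w/231 (n(w) = w/((11*(1 - 4*(-5)))) = w/((11*(1 + 20))) = w/((11*21)) = w/231)
r = 1936 (r = (-47 + 3*(-4 + 5))² = (-47 + 3*1)² = (-47 + 3)² = (-44)² = 1936)
r + n(-202/(-185)) = 1936 + (-202/(-185))/231 = 1936 + (-202*(-1/185))/231 = 1936 + (1/231)*(202/185) = 1936 + 202/42735 = 82735162/42735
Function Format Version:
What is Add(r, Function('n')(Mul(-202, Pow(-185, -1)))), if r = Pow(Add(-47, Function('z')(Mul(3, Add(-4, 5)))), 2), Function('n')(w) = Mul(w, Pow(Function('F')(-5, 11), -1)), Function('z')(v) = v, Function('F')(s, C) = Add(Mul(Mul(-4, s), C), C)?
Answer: Rational(82735162, 42735) ≈ 1936.0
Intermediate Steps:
Function('F')(s, C) = Add(C, Mul(-4, C, s)) (Function('F')(s, C) = Add(Mul(-4, C, s), C) = Add(C, Mul(-4, C, s)))
Function('n')(w) = Mul(Rational(1, 231), w) (Function('n')(w) = Mul(w, Pow(Mul(11, Add(1, Mul(-4, -5))), -1)) = Mul(w, Pow(Mul(11, Add(1, 20)), -1)) = Mul(w, Pow(Mul(11, 21), -1)) = Mul(w, Pow(231, -1)) = Mul(w, Rational(1, 231)) = Mul(Rational(1, 231), w))
r = 1936 (r = Pow(Add(-47, Mul(3, Add(-4, 5))), 2) = Pow(Add(-47, Mul(3, 1)), 2) = Pow(Add(-47, 3), 2) = Pow(-44, 2) = 1936)
Add(r, Function('n')(Mul(-202, Pow(-185, -1)))) = Add(1936, Mul(Rational(1, 231), Mul(-202, Pow(-185, -1)))) = Add(1936, Mul(Rational(1, 231), Mul(-202, Rational(-1, 185)))) = Add(1936, Mul(Rational(1, 231), Rational(202, 185))) = Add(1936, Rational(202, 42735)) = Rational(82735162, 42735)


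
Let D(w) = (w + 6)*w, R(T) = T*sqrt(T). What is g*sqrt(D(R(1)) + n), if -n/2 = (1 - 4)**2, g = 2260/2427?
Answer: 2260*I*sqrt(11)/2427 ≈ 3.0884*I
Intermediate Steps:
R(T) = T**(3/2)
D(w) = w*(6 + w) (D(w) = (6 + w)*w = w*(6 + w))
g = 2260/2427 (g = 2260*(1/2427) = 2260/2427 ≈ 0.93119)
n = -18 (n = -2*(1 - 4)**2 = -2*(-3)**2 = -2*9 = -18)
g*sqrt(D(R(1)) + n) = 2260*sqrt(1**(3/2)*(6 + 1**(3/2)) - 18)/2427 = 2260*sqrt(1*(6 + 1) - 18)/2427 = 2260*sqrt(1*7 - 18)/2427 = 2260*sqrt(7 - 18)/2427 = 2260*sqrt(-11)/2427 = 2260*(I*sqrt(11))/2427 = 2260*I*sqrt(11)/2427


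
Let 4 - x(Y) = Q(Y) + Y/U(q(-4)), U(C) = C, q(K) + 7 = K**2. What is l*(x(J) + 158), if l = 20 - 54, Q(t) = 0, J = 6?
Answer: -16456/3 ≈ -5485.3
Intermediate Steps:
q(K) = -7 + K**2
l = -34
x(Y) = 4 - Y/9 (x(Y) = 4 - (0 + Y/(-7 + (-4)**2)) = 4 - (0 + Y/(-7 + 16)) = 4 - (0 + Y/9) = 4 - Y/9)
l*(x(J) + 158) = -34*((4 - 1/9*6) + 158) = -34*((4 - 2/3) + 158) = -34*(10/3 + 158) = -34*484/3 = -16456/3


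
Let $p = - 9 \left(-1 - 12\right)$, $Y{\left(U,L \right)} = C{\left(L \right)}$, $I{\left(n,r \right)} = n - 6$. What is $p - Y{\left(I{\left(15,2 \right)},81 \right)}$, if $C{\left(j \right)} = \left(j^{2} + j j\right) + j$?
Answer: $-13086$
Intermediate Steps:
$I{\left(n,r \right)} = -6 + n$
$C{\left(j \right)} = j + 2 j^{2}$ ($C{\left(j \right)} = \left(j^{2} + j^{2}\right) + j = 2 j^{2} + j = j + 2 j^{2}$)
$Y{\left(U,L \right)} = L \left(1 + 2 L\right)$
$p = 117$ ($p = - 9 \left(-1 - 12\right) = \left(-9\right) \left(-13\right) = 117$)
$p - Y{\left(I{\left(15,2 \right)},81 \right)} = 117 - 81 \left(1 + 2 \cdot 81\right) = 117 - 81 \left(1 + 162\right) = 117 - 81 \cdot 163 = 117 - 13203 = -13086$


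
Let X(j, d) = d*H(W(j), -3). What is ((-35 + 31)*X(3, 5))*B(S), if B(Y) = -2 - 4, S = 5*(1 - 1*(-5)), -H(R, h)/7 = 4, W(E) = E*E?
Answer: -3360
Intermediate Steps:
W(E) = E²
H(R, h) = -28 (H(R, h) = -7*4 = -28)
X(j, d) = -28*d (X(j, d) = d*(-28) = -28*d)
S = 30 (S = 5*(1 + 5) = 5*6 = 30)
B(Y) = -6
((-35 + 31)*X(3, 5))*B(S) = ((-35 + 31)*(-28*5))*(-6) = -4*(-140)*(-6) = 560*(-6) = -3360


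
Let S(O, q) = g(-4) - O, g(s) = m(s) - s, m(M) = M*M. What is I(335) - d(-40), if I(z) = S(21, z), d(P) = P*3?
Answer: 119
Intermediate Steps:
m(M) = M**2
d(P) = 3*P
g(s) = s**2 - s
S(O, q) = 20 - O (S(O, q) = -4*(-1 - 4) - O = -4*(-5) - O = 20 - O)
I(z) = -1 (I(z) = 20 - 1*21 = 20 - 21 = -1)
I(335) - d(-40) = -1 - 3*(-40) = -1 - 1*(-120) = -1 + 120 = 119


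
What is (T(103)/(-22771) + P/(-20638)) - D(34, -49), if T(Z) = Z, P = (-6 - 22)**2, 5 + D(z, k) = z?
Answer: -6824233610/234973949 ≈ -29.043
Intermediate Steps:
D(z, k) = -5 + z
P = 784 (P = (-28)**2 = 784)
(T(103)/(-22771) + P/(-20638)) - D(34, -49) = (103/(-22771) + 784/(-20638)) - (-5 + 34) = (103*(-1/22771) + 784*(-1/20638)) - 1*29 = (-103/22771 - 392/10319) - 29 = -9989089/234973949 - 29 = -6824233610/234973949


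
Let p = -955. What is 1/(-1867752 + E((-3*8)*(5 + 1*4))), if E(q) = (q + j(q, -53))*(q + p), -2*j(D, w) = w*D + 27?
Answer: 2/10207593 ≈ 1.9593e-7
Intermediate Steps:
j(D, w) = -27/2 - D*w/2 (j(D, w) = -(w*D + 27)/2 = -(D*w + 27)/2 = -(27 + D*w)/2 = -27/2 - D*w/2)
E(q) = (-955 + q)*(-27/2 + 55*q/2) (E(q) = (q + (-27/2 - ½*q*(-53)))*(q - 955) = (q + (-27/2 + 53*q/2))*(-955 + q) = (-27/2 + 55*q/2)*(-955 + q) = (-955 + q)*(-27/2 + 55*q/2))
1/(-1867752 + E((-3*8)*(5 + 1*4))) = 1/(-1867752 + (25785/2 - 26276*(-3*8)*(5 + 1*4) + 55*((-3*8)*(5 + 1*4))²/2)) = 1/(-1867752 + (25785/2 - (-630624)*(5 + 4) + 55*(-24*(5 + 4))²/2)) = 1/(-1867752 + (25785/2 - (-630624)*9 + 55*(-24*9)²/2)) = 1/(-1867752 + (25785/2 - 26276*(-216) + (55/2)*(-216)²)) = 1/(-1867752 + (25785/2 + 5675616 + (55/2)*46656)) = 1/(-1867752 + (25785/2 + 5675616 + 1283040)) = 1/(-1867752 + 13943097/2) = 1/(10207593/2) = 2/10207593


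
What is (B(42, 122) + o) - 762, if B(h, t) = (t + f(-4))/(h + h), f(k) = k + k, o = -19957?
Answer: -290047/14 ≈ -20718.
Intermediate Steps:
f(k) = 2*k
B(h, t) = (-8 + t)/(2*h) (B(h, t) = (t + 2*(-4))/(h + h) = (t - 8)/((2*h)) = (-8 + t)*(1/(2*h)) = (-8 + t)/(2*h))
(B(42, 122) + o) - 762 = ((½)*(-8 + 122)/42 - 19957) - 762 = ((½)*(1/42)*114 - 19957) - 762 = (19/14 - 19957) - 762 = -279379/14 - 762 = -290047/14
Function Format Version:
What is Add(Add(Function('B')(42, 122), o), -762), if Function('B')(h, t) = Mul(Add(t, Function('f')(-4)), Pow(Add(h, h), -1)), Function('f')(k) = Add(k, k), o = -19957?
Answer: Rational(-290047, 14) ≈ -20718.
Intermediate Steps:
Function('f')(k) = Mul(2, k)
Function('B')(h, t) = Mul(Rational(1, 2), Pow(h, -1), Add(-8, t)) (Function('B')(h, t) = Mul(Add(t, Mul(2, -4)), Pow(Add(h, h), -1)) = Mul(Add(t, -8), Pow(Mul(2, h), -1)) = Mul(Add(-8, t), Mul(Rational(1, 2), Pow(h, -1))) = Mul(Rational(1, 2), Pow(h, -1), Add(-8, t)))
Add(Add(Function('B')(42, 122), o), -762) = Add(Add(Mul(Rational(1, 2), Pow(42, -1), Add(-8, 122)), -19957), -762) = Add(Add(Mul(Rational(1, 2), Rational(1, 42), 114), -19957), -762) = Add(Add(Rational(19, 14), -19957), -762) = Add(Rational(-279379, 14), -762) = Rational(-290047, 14)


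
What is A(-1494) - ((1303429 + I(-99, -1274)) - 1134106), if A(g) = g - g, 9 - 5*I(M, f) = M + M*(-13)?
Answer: -845436/5 ≈ -1.6909e+5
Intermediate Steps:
I(M, f) = 9/5 + 12*M/5 (I(M, f) = 9/5 - (M + M*(-13))/5 = 9/5 - (M - 13*M)/5 = 9/5 - (-12)*M/5 = 9/5 + 12*M/5)
A(g) = 0
A(-1494) - ((1303429 + I(-99, -1274)) - 1134106) = 0 - ((1303429 + (9/5 + (12/5)*(-99))) - 1134106) = 0 - ((1303429 + (9/5 - 1188/5)) - 1134106) = 0 - ((1303429 - 1179/5) - 1134106) = 0 - (6515966/5 - 1134106) = 0 - 1*845436/5 = 0 - 845436/5 = -845436/5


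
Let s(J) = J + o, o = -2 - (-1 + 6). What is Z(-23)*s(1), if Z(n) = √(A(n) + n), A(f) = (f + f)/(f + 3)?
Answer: -9*I*√230/5 ≈ -27.298*I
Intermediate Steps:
A(f) = 2*f/(3 + f) (A(f) = (2*f)/(3 + f) = 2*f/(3 + f))
o = -7 (o = -2 - 1*5 = -2 - 5 = -7)
Z(n) = √(n + 2*n/(3 + n)) (Z(n) = √(2*n/(3 + n) + n) = √(n + 2*n/(3 + n)))
s(J) = -7 + J (s(J) = J - 7 = -7 + J)
Z(-23)*s(1) = √(-23*(5 - 23)/(3 - 23))*(-7 + 1) = √(-23*(-18)/(-20))*(-6) = √(-23*(-1/20)*(-18))*(-6) = √(-207/10)*(-6) = (3*I*√230/10)*(-6) = -9*I*√230/5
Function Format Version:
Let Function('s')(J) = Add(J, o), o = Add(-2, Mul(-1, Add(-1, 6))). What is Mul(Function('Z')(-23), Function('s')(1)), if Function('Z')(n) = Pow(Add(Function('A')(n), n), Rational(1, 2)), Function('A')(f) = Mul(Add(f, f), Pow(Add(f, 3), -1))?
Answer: Mul(Rational(-9, 5), I, Pow(230, Rational(1, 2))) ≈ Mul(-27.298, I)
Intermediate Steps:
Function('A')(f) = Mul(2, f, Pow(Add(3, f), -1)) (Function('A')(f) = Mul(Mul(2, f), Pow(Add(3, f), -1)) = Mul(2, f, Pow(Add(3, f), -1)))
o = -7 (o = Add(-2, Mul(-1, 5)) = Add(-2, -5) = -7)
Function('Z')(n) = Pow(Add(n, Mul(2, n, Pow(Add(3, n), -1))), Rational(1, 2)) (Function('Z')(n) = Pow(Add(Mul(2, n, Pow(Add(3, n), -1)), n), Rational(1, 2)) = Pow(Add(n, Mul(2, n, Pow(Add(3, n), -1))), Rational(1, 2)))
Function('s')(J) = Add(-7, J) (Function('s')(J) = Add(J, -7) = Add(-7, J))
Mul(Function('Z')(-23), Function('s')(1)) = Mul(Pow(Mul(-23, Pow(Add(3, -23), -1), Add(5, -23)), Rational(1, 2)), Add(-7, 1)) = Mul(Pow(Mul(-23, Pow(-20, -1), -18), Rational(1, 2)), -6) = Mul(Pow(Mul(-23, Rational(-1, 20), -18), Rational(1, 2)), -6) = Mul(Pow(Rational(-207, 10), Rational(1, 2)), -6) = Mul(Mul(Rational(3, 10), I, Pow(230, Rational(1, 2))), -6) = Mul(Rational(-9, 5), I, Pow(230, Rational(1, 2)))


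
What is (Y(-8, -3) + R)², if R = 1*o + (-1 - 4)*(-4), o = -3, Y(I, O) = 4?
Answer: 441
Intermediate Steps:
R = 17 (R = 1*(-3) + (-1 - 4)*(-4) = -3 - 5*(-4) = -3 + 20 = 17)
(Y(-8, -3) + R)² = (4 + 17)² = 21² = 441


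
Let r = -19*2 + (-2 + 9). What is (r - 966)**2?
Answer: 994009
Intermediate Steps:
r = -31 (r = -38 + 7 = -31)
(r - 966)**2 = (-31 - 966)**2 = (-997)**2 = 994009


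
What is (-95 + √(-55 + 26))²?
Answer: (95 - I*√29)² ≈ 8996.0 - 1023.2*I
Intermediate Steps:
(-95 + √(-55 + 26))² = (-95 + √(-29))² = (-95 + I*√29)²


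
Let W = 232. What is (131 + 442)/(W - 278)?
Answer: -573/46 ≈ -12.457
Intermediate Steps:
(131 + 442)/(W - 278) = (131 + 442)/(232 - 278) = 573/(-46) = 573*(-1/46) = -573/46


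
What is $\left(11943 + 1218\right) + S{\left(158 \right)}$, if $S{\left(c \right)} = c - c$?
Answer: $13161$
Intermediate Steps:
$S{\left(c \right)} = 0$
$\left(11943 + 1218\right) + S{\left(158 \right)} = \left(11943 + 1218\right) + 0 = 13161 + 0 = 13161$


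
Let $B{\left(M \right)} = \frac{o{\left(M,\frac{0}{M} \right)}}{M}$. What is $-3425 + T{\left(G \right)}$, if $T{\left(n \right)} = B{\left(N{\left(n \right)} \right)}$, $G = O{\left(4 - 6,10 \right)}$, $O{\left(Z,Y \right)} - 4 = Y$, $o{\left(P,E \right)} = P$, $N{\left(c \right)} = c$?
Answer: $-3424$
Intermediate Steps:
$O{\left(Z,Y \right)} = 4 + Y$
$G = 14$ ($G = 4 + 10 = 14$)
$B{\left(M \right)} = 1$ ($B{\left(M \right)} = \frac{M}{M} = 1$)
$T{\left(n \right)} = 1$
$-3425 + T{\left(G \right)} = -3425 + 1 = -3424$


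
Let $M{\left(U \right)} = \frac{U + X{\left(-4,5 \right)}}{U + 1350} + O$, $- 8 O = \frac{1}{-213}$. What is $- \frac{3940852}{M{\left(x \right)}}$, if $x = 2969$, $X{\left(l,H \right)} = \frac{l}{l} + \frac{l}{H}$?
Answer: $- \frac{145014998993760}{25319179} \approx -5.7275 \cdot 10^{6}$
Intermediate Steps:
$O = \frac{1}{1704}$ ($O = - \frac{1}{8 \left(-213\right)} = \left(- \frac{1}{8}\right) \left(- \frac{1}{213}\right) = \frac{1}{1704} \approx 0.00058685$)
$X{\left(l,H \right)} = 1 + \frac{l}{H}$
$M{\left(U \right)} = \frac{1}{1704} + \frac{\frac{1}{5} + U}{1350 + U}$ ($M{\left(U \right)} = \frac{U + \frac{5 - 4}{5}}{U + 1350} + \frac{1}{1704} = \frac{U + \frac{1}{5} \cdot 1}{1350 + U} + \frac{1}{1704} = \frac{U + \frac{1}{5}}{1350 + U} + \frac{1}{1704} = \frac{\frac{1}{5} + U}{1350 + U} + \frac{1}{1704} = \frac{1}{1704} + \frac{\frac{1}{5} + U}{1350 + U}$)
$- \frac{3940852}{M{\left(x \right)}} = - \frac{3940852}{\frac{1}{8520} \frac{1}{1350 + 2969} \left(8454 + 8525 \cdot 2969\right)} = - \frac{3940852}{\frac{1}{8520} \cdot \frac{1}{4319} \left(8454 + 25310725\right)} = - \frac{3940852}{\frac{1}{8520} \cdot \frac{1}{4319} \cdot 25319179} = - \frac{3940852}{\frac{25319179}{36797880}} = \left(-3940852\right) \frac{36797880}{25319179} = - \frac{145014998993760}{25319179}$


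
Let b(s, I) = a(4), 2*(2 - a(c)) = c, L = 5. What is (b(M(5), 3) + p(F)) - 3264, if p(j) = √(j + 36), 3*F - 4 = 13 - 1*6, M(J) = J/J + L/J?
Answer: -3264 + √357/3 ≈ -3257.7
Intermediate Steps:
a(c) = 2 - c/2
M(J) = 1 + 5/J (M(J) = J/J + 5/J = 1 + 5/J)
b(s, I) = 0 (b(s, I) = 2 - ½*4 = 2 - 2 = 0)
F = 11/3 (F = 4/3 + (13 - 1*6)/3 = 4/3 + (13 - 6)/3 = 4/3 + (⅓)*7 = 4/3 + 7/3 = 11/3 ≈ 3.6667)
p(j) = √(36 + j)
(b(M(5), 3) + p(F)) - 3264 = (0 + √(36 + 11/3)) - 3264 = (0 + √(119/3)) - 3264 = (0 + √357/3) - 3264 = √357/3 - 3264 = -3264 + √357/3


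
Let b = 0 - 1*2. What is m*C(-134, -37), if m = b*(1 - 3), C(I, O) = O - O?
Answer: 0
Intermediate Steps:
b = -2 (b = 0 - 2 = -2)
C(I, O) = 0
m = 4 (m = -2*(1 - 3) = -2*(-2) = 4)
m*C(-134, -37) = 4*0 = 0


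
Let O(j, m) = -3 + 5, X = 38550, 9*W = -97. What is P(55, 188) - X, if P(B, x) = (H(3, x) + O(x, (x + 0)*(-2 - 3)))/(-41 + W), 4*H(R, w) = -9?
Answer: -71857191/1864 ≈ -38550.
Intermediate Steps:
W = -97/9 (W = (1/9)*(-97) = -97/9 ≈ -10.778)
H(R, w) = -9/4 (H(R, w) = (1/4)*(-9) = -9/4)
O(j, m) = 2
P(B, x) = 9/1864 (P(B, x) = (-9/4 + 2)/(-41 - 97/9) = -1/(4*(-466/9)) = -1/4*(-9/466) = 9/1864)
P(55, 188) - X = 9/1864 - 1*38550 = 9/1864 - 38550 = -71857191/1864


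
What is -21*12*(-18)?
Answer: 4536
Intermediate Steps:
-21*12*(-18) = -252*(-18) = 4536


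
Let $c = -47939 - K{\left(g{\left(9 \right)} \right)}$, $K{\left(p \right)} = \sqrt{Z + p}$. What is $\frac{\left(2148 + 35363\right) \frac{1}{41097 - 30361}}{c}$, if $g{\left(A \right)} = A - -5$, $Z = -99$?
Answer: $- \frac{1798239829}{24672914845216} + \frac{37511 i \sqrt{85}}{24672914845216} \approx -7.2883 \cdot 10^{-5} + 1.4017 \cdot 10^{-8} i$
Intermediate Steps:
$g{\left(A \right)} = 5 + A$ ($g{\left(A \right)} = A + 5 = 5 + A$)
$K{\left(p \right)} = \sqrt{-99 + p}$
$c = -47939 - i \sqrt{85}$ ($c = -47939 - \sqrt{-99 + \left(5 + 9\right)} = -47939 - \sqrt{-99 + 14} = -47939 - \sqrt{-85} = -47939 - i \sqrt{85} \approx -47939.0 - 9.2195 i$)
$\frac{\left(2148 + 35363\right) \frac{1}{41097 - 30361}}{c} = \frac{\left(2148 + 35363\right) \frac{1}{41097 - 30361}}{-47939 - i \sqrt{85}} = \frac{37511 \cdot \frac{1}{10736}}{-47939 - i \sqrt{85}} = \frac{37511}{10736 \left(-47939 - i \sqrt{85}\right)}$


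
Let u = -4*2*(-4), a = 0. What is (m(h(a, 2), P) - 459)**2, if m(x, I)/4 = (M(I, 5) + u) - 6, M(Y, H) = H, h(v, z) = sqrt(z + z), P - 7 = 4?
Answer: 112225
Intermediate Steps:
P = 11 (P = 7 + 4 = 11)
h(v, z) = sqrt(2)*sqrt(z) (h(v, z) = sqrt(2*z) = sqrt(2)*sqrt(z))
u = 32 (u = -8*(-4) = 32)
m(x, I) = 124 (m(x, I) = 4*((5 + 32) - 6) = 4*(37 - 6) = 4*31 = 124)
(m(h(a, 2), P) - 459)**2 = (124 - 459)**2 = (-335)**2 = 112225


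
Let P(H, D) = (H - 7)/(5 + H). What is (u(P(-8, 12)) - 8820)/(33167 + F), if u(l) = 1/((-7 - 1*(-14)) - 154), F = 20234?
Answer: -1296541/7849947 ≈ -0.16517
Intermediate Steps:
P(H, D) = (-7 + H)/(5 + H)
u(l) = -1/147 (u(l) = 1/((-7 + 14) - 154) = 1/(7 - 154) = 1/(-147) = -1/147)
(u(P(-8, 12)) - 8820)/(33167 + F) = (-1/147 - 8820)/(33167 + 20234) = -1296541/147/53401 = -1296541/147*1/53401 = -1296541/7849947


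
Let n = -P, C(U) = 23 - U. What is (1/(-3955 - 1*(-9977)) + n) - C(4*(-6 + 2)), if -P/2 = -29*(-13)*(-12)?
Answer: -54721913/6022 ≈ -9087.0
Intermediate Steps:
P = 9048 (P = -2*(-29*(-13))*(-12) = -754*(-12) = -2*(-4524) = 9048)
n = -9048 (n = -1*9048 = -9048)
(1/(-3955 - 1*(-9977)) + n) - C(4*(-6 + 2)) = (1/(-3955 - 1*(-9977)) - 9048) - (23 - 4*(-6 + 2)) = (1/(-3955 + 9977) - 9048) - (23 - 4*(-4)) = (1/6022 - 9048) - (23 - 1*(-16)) = (1/6022 - 9048) - (23 + 16) = -54487055/6022 - 1*39 = -54487055/6022 - 39 = -54721913/6022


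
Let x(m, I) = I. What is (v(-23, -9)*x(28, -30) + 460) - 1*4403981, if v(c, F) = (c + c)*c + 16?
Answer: -4435741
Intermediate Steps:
v(c, F) = 16 + 2*c² (v(c, F) = (2*c)*c + 16 = 2*c² + 16 = 16 + 2*c²)
(v(-23, -9)*x(28, -30) + 460) - 1*4403981 = ((16 + 2*(-23)²)*(-30) + 460) - 1*4403981 = ((16 + 2*529)*(-30) + 460) - 4403981 = ((16 + 1058)*(-30) + 460) - 4403981 = (1074*(-30) + 460) - 4403981 = (-32220 + 460) - 4403981 = -31760 - 4403981 = -4435741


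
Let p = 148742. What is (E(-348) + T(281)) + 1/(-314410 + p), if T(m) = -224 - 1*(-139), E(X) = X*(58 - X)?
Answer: -23420982165/165668 ≈ -1.4137e+5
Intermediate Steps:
T(m) = -85 (T(m) = -224 + 139 = -85)
(E(-348) + T(281)) + 1/(-314410 + p) = (-348*(58 - 1*(-348)) - 85) + 1/(-314410 + 148742) = (-348*(58 + 348) - 85) + 1/(-165668) = (-348*406 - 85) - 1/165668 = (-141288 - 85) - 1/165668 = -141373 - 1/165668 = -23420982165/165668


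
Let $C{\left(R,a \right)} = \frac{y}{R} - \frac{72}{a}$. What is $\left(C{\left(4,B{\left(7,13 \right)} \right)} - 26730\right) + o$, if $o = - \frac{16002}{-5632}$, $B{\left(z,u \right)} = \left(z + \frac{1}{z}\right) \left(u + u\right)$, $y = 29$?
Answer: $- \frac{24454415291}{915200} \approx -26720.0$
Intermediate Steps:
$B{\left(z,u \right)} = 2 u \left(z + \frac{1}{z}\right)$ ($B{\left(z,u \right)} = \left(z + \frac{1}{z}\right) 2 u = 2 u \left(z + \frac{1}{z}\right)$)
$o = \frac{8001}{2816}$ ($o = \left(-16002\right) \left(- \frac{1}{5632}\right) = \frac{8001}{2816} \approx 2.8413$)
$C{\left(R,a \right)} = - \frac{72}{a} + \frac{29}{R}$ ($C{\left(R,a \right)} = \frac{29}{R} - \frac{72}{a} = - \frac{72}{a} + \frac{29}{R}$)
$\left(C{\left(4,B{\left(7,13 \right)} \right)} - 26730\right) + o = \left(\left(- \frac{72}{2 \cdot 13 \cdot \frac{1}{7} \left(1 + 7^{2}\right)} + \frac{29}{4}\right) - 26730\right) + \frac{8001}{2816} = \left(\left(- \frac{72}{2 \cdot 13 \cdot \frac{1}{7} \left(1 + 49\right)} + 29 \cdot \frac{1}{4}\right) - 26730\right) + \frac{8001}{2816} = \left(\left(- \frac{72}{2 \cdot 13 \cdot \frac{1}{7} \cdot 50} + \frac{29}{4}\right) - 26730\right) + \frac{8001}{2816} = \left(\left(- \frac{72}{\frac{1300}{7}} + \frac{29}{4}\right) - 26730\right) + \frac{8001}{2816} = \left(\left(\left(-72\right) \frac{7}{1300} + \frac{29}{4}\right) - 26730\right) + \frac{8001}{2816} = \left(\left(- \frac{126}{325} + \frac{29}{4}\right) - 26730\right) + \frac{8001}{2816} = \left(\frac{8921}{1300} - 26730\right) + \frac{8001}{2816} = - \frac{34740079}{1300} + \frac{8001}{2816} = - \frac{24454415291}{915200}$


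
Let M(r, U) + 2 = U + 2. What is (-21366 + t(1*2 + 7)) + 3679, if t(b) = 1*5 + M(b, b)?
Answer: -17673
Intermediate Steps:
M(r, U) = U (M(r, U) = -2 + (U + 2) = -2 + (2 + U) = U)
t(b) = 5 + b (t(b) = 1*5 + b = 5 + b)
(-21366 + t(1*2 + 7)) + 3679 = (-21366 + (5 + (1*2 + 7))) + 3679 = (-21366 + (5 + (2 + 7))) + 3679 = (-21366 + (5 + 9)) + 3679 = (-21366 + 14) + 3679 = -21352 + 3679 = -17673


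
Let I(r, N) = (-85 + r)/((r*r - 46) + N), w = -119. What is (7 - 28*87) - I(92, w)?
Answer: -20158278/8299 ≈ -2429.0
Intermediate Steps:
I(r, N) = (-85 + r)/(-46 + N + r**2) (I(r, N) = (-85 + r)/((r**2 - 46) + N) = (-85 + r)/((-46 + r**2) + N) = (-85 + r)/(-46 + N + r**2))
(7 - 28*87) - I(92, w) = (7 - 28*87) - (-85 + 92)/(-46 - 119 + 92**2) = (7 - 2436) - 7/(-46 - 119 + 8464) = -2429 - 7/8299 = -20158278/8299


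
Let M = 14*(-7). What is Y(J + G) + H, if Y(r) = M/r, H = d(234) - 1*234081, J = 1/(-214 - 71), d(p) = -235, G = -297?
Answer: -9916942103/42323 ≈ -2.3432e+5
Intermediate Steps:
J = -1/285 (J = 1/(-285) = -1/285 ≈ -0.0035088)
M = -98
H = -234316 (H = -235 - 1*234081 = -235 - 234081 = -234316)
Y(r) = -98/r
Y(J + G) + H = -98/(-1/285 - 297) - 234316 = -98/(-84646/285) - 234316 = -98*(-285/84646) - 234316 = 13965/42323 - 234316 = -9916942103/42323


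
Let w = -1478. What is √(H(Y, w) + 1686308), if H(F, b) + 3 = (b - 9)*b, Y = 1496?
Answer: √3884091 ≈ 1970.8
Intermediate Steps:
H(F, b) = -3 + b*(-9 + b) (H(F, b) = -3 + (b - 9)*b = -3 + (-9 + b)*b = -3 + b*(-9 + b))
√(H(Y, w) + 1686308) = √((-3 + (-1478)² - 9*(-1478)) + 1686308) = √((-3 + 2184484 + 13302) + 1686308) = √(2197783 + 1686308) = √3884091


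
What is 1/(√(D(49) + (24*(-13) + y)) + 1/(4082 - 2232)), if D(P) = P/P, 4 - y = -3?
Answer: 1850/1040440001 - 13690000*I*√19/1040440001 ≈ 1.7781e-6 - 0.057354*I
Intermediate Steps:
y = 7 (y = 4 - 1*(-3) = 4 + 3 = 7)
D(P) = 1
1/(√(D(49) + (24*(-13) + y)) + 1/(4082 - 2232)) = 1/(√(1 + (24*(-13) + 7)) + 1/(4082 - 2232)) = 1/(√(1 + (-312 + 7)) + 1/1850) = 1/(√(1 - 305) + 1/1850) = 1/(√(-304) + 1/1850) = 1/(4*I*√19 + 1/1850) = 1/(1/1850 + 4*I*√19)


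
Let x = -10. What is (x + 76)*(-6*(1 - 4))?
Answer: 1188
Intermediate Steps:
(x + 76)*(-6*(1 - 4)) = (-10 + 76)*(-6*(1 - 4)) = 66*(-6*(-3)) = 66*18 = 1188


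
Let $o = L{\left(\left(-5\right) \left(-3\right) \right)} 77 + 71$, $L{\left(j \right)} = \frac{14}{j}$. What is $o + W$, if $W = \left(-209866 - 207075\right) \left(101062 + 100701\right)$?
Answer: $- \frac{1261849002602}{15} \approx -8.4123 \cdot 10^{10}$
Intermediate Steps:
$o = \frac{2143}{15}$ ($o = \frac{14}{\left(-5\right) \left(-3\right)} 77 + 71 = \frac{14}{15} \cdot 77 + 71 = \frac{1078}{15} + 71 = \frac{2143}{15} \approx 142.87$)
$W = -84123266983$ ($W = \left(-416941\right) 201763 = -84123266983$)
$o + W = \frac{2143}{15} - 84123266983 = - \frac{1261849002602}{15}$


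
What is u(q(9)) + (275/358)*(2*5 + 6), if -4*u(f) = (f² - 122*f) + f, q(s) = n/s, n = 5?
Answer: 420745/14499 ≈ 29.019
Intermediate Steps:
q(s) = 5/s
u(f) = -f²/4 + 121*f/4 (u(f) = -((f² - 122*f) + f)/4 = -(f² - 121*f)/4 = -f²/4 + 121*f/4)
u(q(9)) + (275/358)*(2*5 + 6) = (5/9)*(121 - 5/9)/4 + (275/358)*(2*5 + 6) = (5*(⅑))*(121 - 5/9)/4 + (275*(1/358))*(10 + 6) = (¼)*(5/9)*(121 - 1*5/9) + (275/358)*16 = (¼)*(5/9)*(121 - 5/9) + 2200/179 = (¼)*(5/9)*(1084/9) + 2200/179 = 1355/81 + 2200/179 = 420745/14499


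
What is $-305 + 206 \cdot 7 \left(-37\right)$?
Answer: $-53659$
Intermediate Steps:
$-305 + 206 \cdot 7 \left(-37\right) = -305 + 206 \left(-259\right) = -305 - 53354 = -53659$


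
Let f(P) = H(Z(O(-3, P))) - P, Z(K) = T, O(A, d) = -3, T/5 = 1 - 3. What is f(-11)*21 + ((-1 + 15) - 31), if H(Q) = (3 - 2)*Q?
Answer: 4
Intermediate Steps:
T = -10 (T = 5*(1 - 3) = 5*(-2) = -10)
Z(K) = -10
H(Q) = Q (H(Q) = 1*Q = Q)
f(P) = -10 - P
f(-11)*21 + ((-1 + 15) - 31) = (-10 - 1*(-11))*21 + ((-1 + 15) - 31) = (-10 + 11)*21 + (14 - 31) = 1*21 - 17 = 21 - 17 = 4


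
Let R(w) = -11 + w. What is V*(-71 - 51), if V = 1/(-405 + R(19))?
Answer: 122/397 ≈ 0.30730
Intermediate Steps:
V = -1/397 (V = 1/(-405 + (-11 + 19)) = 1/(-405 + 8) = 1/(-397) = -1/397 ≈ -0.0025189)
V*(-71 - 51) = -(-71 - 51)/397 = -1/397*(-122) = 122/397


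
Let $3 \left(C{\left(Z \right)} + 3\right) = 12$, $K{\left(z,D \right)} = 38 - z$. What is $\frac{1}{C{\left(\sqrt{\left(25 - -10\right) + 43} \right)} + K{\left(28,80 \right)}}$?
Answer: $\frac{1}{11} \approx 0.090909$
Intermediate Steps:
$C{\left(Z \right)} = 1$ ($C{\left(Z \right)} = -3 + \frac{1}{3} \cdot 12 = -3 + 4 = 1$)
$\frac{1}{C{\left(\sqrt{\left(25 - -10\right) + 43} \right)} + K{\left(28,80 \right)}} = \frac{1}{1 + \left(38 - 28\right)} = \frac{1}{1 + 10} = \frac{1}{11}$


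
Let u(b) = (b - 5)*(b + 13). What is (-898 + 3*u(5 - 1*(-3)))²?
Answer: 502681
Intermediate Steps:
u(b) = (-5 + b)*(13 + b)
(-898 + 3*u(5 - 1*(-3)))² = (-898 + 3*(-65 + (5 - 1*(-3))² + 8*(5 - 1*(-3))))² = (-898 + 3*(-65 + (5 + 3)² + 8*(5 + 3)))² = (-898 + 3*(-65 + 8² + 8*8))² = (-898 + 3*(-65 + 64 + 64))² = (-898 + 3*63)² = (-898 + 189)² = (-709)² = 502681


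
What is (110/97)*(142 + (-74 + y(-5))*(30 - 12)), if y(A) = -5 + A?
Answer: -150700/97 ≈ -1553.6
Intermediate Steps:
(110/97)*(142 + (-74 + y(-5))*(30 - 12)) = (110/97)*(142 + (-74 + (-5 - 5))*(30 - 12)) = (110*(1/97))*(142 + (-74 - 10)*18) = 110*(142 - 84*18)/97 = 110*(142 - 1512)/97 = (110/97)*(-1370) = -150700/97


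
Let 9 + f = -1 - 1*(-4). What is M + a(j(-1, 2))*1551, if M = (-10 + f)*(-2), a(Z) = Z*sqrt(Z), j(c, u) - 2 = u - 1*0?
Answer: 12440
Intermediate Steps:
j(c, u) = 2 + u (j(c, u) = 2 + (u - 1*0) = 2 + (u + 0) = 2 + u)
f = -6 (f = -9 + (-1 - 1*(-4)) = -9 + (-1 + 4) = -9 + 3 = -6)
a(Z) = Z**(3/2)
M = 32 (M = (-10 - 6)*(-2) = -16*(-2) = 32)
M + a(j(-1, 2))*1551 = 32 + (2 + 2)**(3/2)*1551 = 32 + 4**(3/2)*1551 = 32 + 8*1551 = 32 + 12408 = 12440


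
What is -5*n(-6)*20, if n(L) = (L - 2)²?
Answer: -6400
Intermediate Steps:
n(L) = (-2 + L)²
-5*n(-6)*20 = -5*(-2 - 6)²*20 = -5*(-8)²*20 = -5*64*20 = -320*20 = -6400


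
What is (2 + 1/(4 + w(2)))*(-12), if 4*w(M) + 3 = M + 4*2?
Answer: -600/23 ≈ -26.087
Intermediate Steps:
w(M) = 5/4 + M/4 (w(M) = -¾ + (M + 4*2)/4 = -¾ + (M + 8)/4 = -¾ + (8 + M)/4 = -¾ + (2 + M/4) = 5/4 + M/4)
(2 + 1/(4 + w(2)))*(-12) = (2 + 1/(4 + (5/4 + (¼)*2)))*(-12) = (2 + 1/(4 + (5/4 + ½)))*(-12) = (2 + 1/(4 + 7/4))*(-12) = (2 + 1/(23/4))*(-12) = (2 + 4/23)*(-12) = (50/23)*(-12) = -600/23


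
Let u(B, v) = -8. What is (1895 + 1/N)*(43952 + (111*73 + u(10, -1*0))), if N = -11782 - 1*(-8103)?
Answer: 362856278088/3679 ≈ 9.8629e+7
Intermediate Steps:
N = -3679 (N = -11782 + 8103 = -3679)
(1895 + 1/N)*(43952 + (111*73 + u(10, -1*0))) = (1895 + 1/(-3679))*(43952 + (111*73 - 8)) = (1895 - 1/3679)*(43952 + (8103 - 8)) = 6971704*(43952 + 8095)/3679 = (6971704/3679)*52047 = 362856278088/3679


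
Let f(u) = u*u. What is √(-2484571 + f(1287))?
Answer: I*√828202 ≈ 910.06*I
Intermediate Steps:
f(u) = u²
√(-2484571 + f(1287)) = √(-2484571 + 1287²) = √(-2484571 + 1656369) = √(-828202) = I*√828202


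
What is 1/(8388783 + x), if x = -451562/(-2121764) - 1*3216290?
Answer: 1060882/5487404944607 ≈ 1.9333e-7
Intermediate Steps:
x = -3412103941999/1060882 (x = -451562*(-1/2121764) - 3216290 = 225781/1060882 - 3216290 = -3412103941999/1060882 ≈ -3.2163e+6)
1/(8388783 + x) = 1/(8388783 - 3412103941999/1060882) = 1/(5487404944607/1060882) = 1060882/5487404944607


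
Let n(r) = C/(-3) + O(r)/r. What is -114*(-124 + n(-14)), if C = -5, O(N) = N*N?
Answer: 15542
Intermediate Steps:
O(N) = N**2
n(r) = 5/3 + r (n(r) = -5/(-3) + r**2/r = -5*(-1/3) + r = 5/3 + r)
-114*(-124 + n(-14)) = -114*(-124 + (5/3 - 14)) = -114*(-124 - 37/3) = -114*(-409/3) = 15542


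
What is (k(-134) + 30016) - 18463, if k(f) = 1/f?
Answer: 1548101/134 ≈ 11553.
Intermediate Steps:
(k(-134) + 30016) - 18463 = (1/(-134) + 30016) - 18463 = (-1/134 + 30016) - 18463 = 4022143/134 - 18463 = 1548101/134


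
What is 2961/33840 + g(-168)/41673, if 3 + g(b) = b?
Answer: 92677/1111280 ≈ 0.083397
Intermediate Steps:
g(b) = -3 + b
2961/33840 + g(-168)/41673 = 2961/33840 + (-3 - 168)/41673 = 2961*(1/33840) - 171*1/41673 = 7/80 - 57/13891 = 92677/1111280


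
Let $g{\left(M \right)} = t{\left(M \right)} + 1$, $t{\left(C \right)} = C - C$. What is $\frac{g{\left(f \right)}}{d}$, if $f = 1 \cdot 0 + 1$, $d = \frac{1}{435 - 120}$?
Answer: $315$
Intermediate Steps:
$t{\left(C \right)} = 0$
$d = \frac{1}{315} \approx 0.0031746$
$f = 1$ ($f = 0 + 1 = 1$)
$g{\left(M \right)} = 1$ ($g{\left(M \right)} = 0 + 1 = 1$)
$\frac{g{\left(f \right)}}{d} = 1 \frac{1}{\frac{1}{315}} = 1 \cdot 315 = 315$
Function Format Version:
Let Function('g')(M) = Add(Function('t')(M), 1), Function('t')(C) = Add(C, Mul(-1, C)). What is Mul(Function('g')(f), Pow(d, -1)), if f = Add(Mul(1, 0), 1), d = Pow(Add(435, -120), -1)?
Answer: 315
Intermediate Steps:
Function('t')(C) = 0
d = Rational(1, 315) (d = Pow(315, -1) = Rational(1, 315) ≈ 0.0031746)
f = 1 (f = Add(0, 1) = 1)
Function('g')(M) = 1 (Function('g')(M) = Add(0, 1) = 1)
Mul(Function('g')(f), Pow(d, -1)) = Mul(1, Pow(Rational(1, 315), -1)) = Mul(1, 315) = 315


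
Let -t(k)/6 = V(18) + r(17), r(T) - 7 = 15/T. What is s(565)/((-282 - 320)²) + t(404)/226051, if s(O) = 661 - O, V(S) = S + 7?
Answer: -703146/1156702967 ≈ -0.00060789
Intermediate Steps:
V(S) = 7 + S
r(T) = 7 + 15/T
t(k) = -3354/17 (t(k) = -6*((7 + 18) + (7 + 15/17)) = -6*(25 + (7 + 15*(1/17))) = -6*(25 + (7 + 15/17)) = -6*(25 + 134/17) = -6*559/17 = -3354/17)
s(565)/((-282 - 320)²) + t(404)/226051 = (661 - 1*565)/((-282 - 320)²) - 3354/17/226051 = (661 - 565)/((-602)²) - 3354/17*1/226051 = 96/362404 - 78/89369 = 96*(1/362404) - 78/89369 = 24/90601 - 78/89369 = -703146/1156702967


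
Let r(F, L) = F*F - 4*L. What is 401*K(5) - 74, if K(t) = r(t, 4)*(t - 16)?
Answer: -39773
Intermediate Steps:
r(F, L) = F**2 - 4*L
K(t) = (-16 + t)*(-16 + t**2) (K(t) = (t**2 - 4*4)*(t - 16) = (t**2 - 16)*(-16 + t) = (-16 + t**2)*(-16 + t) = (-16 + t)*(-16 + t**2))
401*K(5) - 74 = 401*((-16 + 5)*(-16 + 5**2)) - 74 = 401*(-11*(-16 + 25)) - 74 = 401*(-11*9) - 74 = 401*(-99) - 74 = -39699 - 74 = -39773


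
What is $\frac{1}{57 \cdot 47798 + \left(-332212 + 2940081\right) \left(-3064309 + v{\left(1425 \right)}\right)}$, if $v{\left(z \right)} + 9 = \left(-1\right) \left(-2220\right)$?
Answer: $- \frac{1}{7985547724676} \approx -1.2523 \cdot 10^{-13}$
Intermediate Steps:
$v{\left(z \right)} = 2211$ ($v{\left(z \right)} = -9 - -2220 = -9 + 2220 = 2211$)
$\frac{1}{57 \cdot 47798 + \left(-332212 + 2940081\right) \left(-3064309 + v{\left(1425 \right)}\right)} = \frac{1}{57 \cdot 47798 + \left(-332212 + 2940081\right) \left(-3064309 + 2211\right)} = \frac{1}{2724486 + 2607869 \left(-3062098\right)} = \frac{1}{2724486 - 7985550449162} = \frac{1}{-7985547724676} = - \frac{1}{7985547724676}$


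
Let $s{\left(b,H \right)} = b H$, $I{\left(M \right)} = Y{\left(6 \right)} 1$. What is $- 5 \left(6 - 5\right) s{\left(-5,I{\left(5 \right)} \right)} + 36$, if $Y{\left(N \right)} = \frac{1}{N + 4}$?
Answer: $\frac{77}{2} \approx 38.5$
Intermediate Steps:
$Y{\left(N \right)} = \frac{1}{4 + N}$
$I{\left(M \right)} = \frac{1}{10}$ ($I{\left(M \right)} = \frac{1}{4 + 6} \cdot 1 = \frac{1}{10} \cdot 1 = \frac{1}{10}$)
$s{\left(b,H \right)} = H b$
$- 5 \left(6 - 5\right) s{\left(-5,I{\left(5 \right)} \right)} + 36 = - 5 \left(6 - 5\right) \frac{1}{10} \left(-5\right) + 36 = \left(-5\right) 1 \left(- \frac{1}{2}\right) + 36 = \left(-5\right) \left(- \frac{1}{2}\right) + 36 = \frac{5}{2} + 36 = \frac{77}{2}$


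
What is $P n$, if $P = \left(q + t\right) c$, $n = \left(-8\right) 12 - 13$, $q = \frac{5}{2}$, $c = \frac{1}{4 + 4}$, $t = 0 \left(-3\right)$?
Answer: $- \frac{545}{16} \approx -34.063$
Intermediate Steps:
$t = 0$
$c = \frac{1}{8} \approx 0.125$
$q = \frac{5}{2}$ ($q = 5 \cdot \frac{1}{2} = \frac{5}{2} \approx 2.5$)
$n = -109$ ($n = -96 - 13 = -109$)
$P = \frac{5}{16}$ ($P = \left(\frac{5}{2} + 0\right) \frac{1}{8} = \frac{5}{2} \cdot \frac{1}{8} = \frac{5}{16} \approx 0.3125$)
$P n = \frac{5}{16} \left(-109\right) = - \frac{545}{16}$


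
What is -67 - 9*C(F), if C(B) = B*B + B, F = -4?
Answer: -175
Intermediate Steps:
C(B) = B + B² (C(B) = B² + B = B + B²)
-67 - 9*C(F) = -67 - (-36)*(1 - 4) = -67 - (-36)*(-3) = -67 - 9*12 = -67 - 108 = -175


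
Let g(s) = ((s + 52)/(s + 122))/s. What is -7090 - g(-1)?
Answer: -857839/121 ≈ -7089.6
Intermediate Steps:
g(s) = (52 + s)/(s*(122 + s)) (g(s) = ((52 + s)/(122 + s))/s = (52 + s)/(s*(122 + s)))
-7090 - g(-1) = -7090 - (52 - 1)/((-1)*(122 - 1)) = -7090 - (-1)*51/121 = -7090 - 1*(-51/121) = -7090 + 51/121 = -857839/121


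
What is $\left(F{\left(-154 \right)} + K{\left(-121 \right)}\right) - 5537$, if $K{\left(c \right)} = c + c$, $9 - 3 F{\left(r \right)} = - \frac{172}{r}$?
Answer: $- \frac{1334342}{231} \approx -5776.4$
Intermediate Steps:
$F{\left(r \right)} = 3 + \frac{172}{3 r}$ ($F{\left(r \right)} = 3 - \frac{\left(-172\right) \frac{1}{r}}{3} = 3 + \frac{172}{3 r}$)
$K{\left(c \right)} = 2 c$
$\left(F{\left(-154 \right)} + K{\left(-121 \right)}\right) - 5537 = \left(\left(3 + \frac{172}{3 \left(-154\right)}\right) + 2 \left(-121\right)\right) - 5537 = \left(\left(3 + \frac{172}{3} \left(- \frac{1}{154}\right)\right) - 242\right) - 5537 = \left(\left(3 - \frac{86}{231}\right) - 242\right) - 5537 = \left(\frac{607}{231} - 242\right) - 5537 = - \frac{55295}{231} - 5537 = - \frac{1334342}{231}$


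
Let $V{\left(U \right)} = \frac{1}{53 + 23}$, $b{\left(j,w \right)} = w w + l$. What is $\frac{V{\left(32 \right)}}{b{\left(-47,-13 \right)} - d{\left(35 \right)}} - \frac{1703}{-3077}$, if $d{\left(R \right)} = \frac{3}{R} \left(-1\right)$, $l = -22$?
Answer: $\frac{666403039}{1203870096} \approx 0.55355$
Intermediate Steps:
$b{\left(j,w \right)} = -22 + w^{2}$ ($b{\left(j,w \right)} = w w - 22 = w^{2} - 22 = -22 + w^{2}$)
$d{\left(R \right)} = - \frac{3}{R}$
$V{\left(U \right)} = \frac{1}{76}$
$\frac{V{\left(32 \right)}}{b{\left(-47,-13 \right)} - d{\left(35 \right)}} - \frac{1703}{-3077} = \frac{1}{76 \left(\left(-22 + \left(-13\right)^{2}\right) - - \frac{3}{35}\right)} - \frac{1703}{-3077} = \frac{1}{76 \left(\left(-22 + 169\right) - \left(-3\right) \frac{1}{35}\right)} - - \frac{1703}{3077} = \frac{1}{76 \left(147 - - \frac{3}{35}\right)} + \frac{1703}{3077} = \frac{1}{76 \left(147 + \frac{3}{35}\right)} + \frac{1703}{3077} = \frac{1}{76 \cdot \frac{5148}{35}} + \frac{1703}{3077} = \frac{1}{76} \cdot \frac{35}{5148} + \frac{1703}{3077} = \frac{35}{391248} + \frac{1703}{3077} = \frac{666403039}{1203870096}$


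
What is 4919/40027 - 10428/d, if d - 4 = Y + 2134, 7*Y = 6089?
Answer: -2818241347/842768485 ≈ -3.3440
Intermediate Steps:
Y = 6089/7 (Y = (1/7)*6089 = 6089/7 ≈ 869.86)
d = 21055/7 (d = 4 + (6089/7 + 2134) = 4 + 21027/7 = 21055/7 ≈ 3007.9)
4919/40027 - 10428/d = 4919/40027 - 10428/21055/7 = 4919*(1/40027) - 10428*7/21055 = 4919/40027 - 72996/21055 = -2818241347/842768485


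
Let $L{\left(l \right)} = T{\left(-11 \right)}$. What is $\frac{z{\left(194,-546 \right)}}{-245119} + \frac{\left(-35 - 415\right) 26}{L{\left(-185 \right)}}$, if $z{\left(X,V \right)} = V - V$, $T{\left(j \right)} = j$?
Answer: $\frac{11700}{11} \approx 1063.6$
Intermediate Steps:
$L{\left(l \right)} = -11$
$z{\left(X,V \right)} = 0$
$\frac{z{\left(194,-546 \right)}}{-245119} + \frac{\left(-35 - 415\right) 26}{L{\left(-185 \right)}} = \frac{0}{-245119} + \frac{\left(-35 - 415\right) 26}{-11} = 0 \left(- \frac{1}{245119}\right) + \left(-450\right) 26 \left(- \frac{1}{11}\right) = 0 - - \frac{11700}{11} = 0 + \frac{11700}{11} = \frac{11700}{11}$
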